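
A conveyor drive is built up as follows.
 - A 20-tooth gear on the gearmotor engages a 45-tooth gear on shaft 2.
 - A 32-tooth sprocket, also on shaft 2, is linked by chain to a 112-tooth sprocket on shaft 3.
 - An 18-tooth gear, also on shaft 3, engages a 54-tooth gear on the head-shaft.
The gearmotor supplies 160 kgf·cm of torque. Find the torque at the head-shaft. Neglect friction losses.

3780 kgf·cm

After the gear mesh (45/20): 160 × 2.25 = 360 kgf·cm
After the chain (112/32): 360 × 3.5 = 1260 kgf·cm
After the gear mesh (54/18): 1260 × 3 = 3780 kgf·cm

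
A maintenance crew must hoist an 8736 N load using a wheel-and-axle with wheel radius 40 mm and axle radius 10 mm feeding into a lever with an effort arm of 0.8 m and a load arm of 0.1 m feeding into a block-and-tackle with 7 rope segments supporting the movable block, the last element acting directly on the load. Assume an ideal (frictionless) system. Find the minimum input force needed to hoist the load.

Wheel-and-axle MA = R/r = 40/10 = 4.
Lever MA = effort arm / load arm = 0.8/0.1 = 8.
Block-and-tackle MA = number of supporting rope parts = 7.
Combined ideal MA = 4 × 8 × 7 = 224.
Effort = load / MA = 8736 / 224 = 39 N.

39 N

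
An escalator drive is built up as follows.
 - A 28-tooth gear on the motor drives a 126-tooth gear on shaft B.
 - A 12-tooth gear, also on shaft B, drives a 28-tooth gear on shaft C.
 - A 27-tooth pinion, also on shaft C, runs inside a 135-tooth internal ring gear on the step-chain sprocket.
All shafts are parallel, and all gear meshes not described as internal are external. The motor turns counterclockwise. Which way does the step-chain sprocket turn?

the motor → shaft B: external mesh, 1 reversal → CW.
shaft B → shaft C: external mesh, 1 reversal → CCW.
shaft C → the step-chain sprocket: internal mesh, same direction → CCW.
2 reversals in total — an even number — so the step-chain sprocket turns the same way as the motor.

counterclockwise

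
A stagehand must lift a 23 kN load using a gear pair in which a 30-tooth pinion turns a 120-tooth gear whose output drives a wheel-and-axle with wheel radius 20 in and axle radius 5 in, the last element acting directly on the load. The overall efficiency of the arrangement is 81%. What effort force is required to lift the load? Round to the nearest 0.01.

1.77 kN

Gear pair MA = 120/30 = 4.
Wheel-and-axle MA = R/r = 20/5 = 4.
Combined ideal MA = 4 × 4 = 16.
Actual MA = 16 × 0.81 = 12.96.
Effort = load / actual MA = 23 / 12.96 = 1.7747 kN.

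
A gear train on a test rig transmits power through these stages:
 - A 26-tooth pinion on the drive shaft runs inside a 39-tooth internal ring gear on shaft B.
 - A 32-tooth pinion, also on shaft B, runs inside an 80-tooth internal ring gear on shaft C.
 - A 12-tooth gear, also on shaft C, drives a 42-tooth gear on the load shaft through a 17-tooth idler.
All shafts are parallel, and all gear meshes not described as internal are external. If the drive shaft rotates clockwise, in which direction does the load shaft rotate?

clockwise

the drive shaft → shaft B: internal mesh, same direction → CW.
shaft B → shaft C: internal mesh, same direction → CW.
shaft C → the load shaft: driver → idler → driven is 2 external meshes, 2 reversals → CW.
2 reversals in total — an even number — so the load shaft turns the same way as the drive shaft.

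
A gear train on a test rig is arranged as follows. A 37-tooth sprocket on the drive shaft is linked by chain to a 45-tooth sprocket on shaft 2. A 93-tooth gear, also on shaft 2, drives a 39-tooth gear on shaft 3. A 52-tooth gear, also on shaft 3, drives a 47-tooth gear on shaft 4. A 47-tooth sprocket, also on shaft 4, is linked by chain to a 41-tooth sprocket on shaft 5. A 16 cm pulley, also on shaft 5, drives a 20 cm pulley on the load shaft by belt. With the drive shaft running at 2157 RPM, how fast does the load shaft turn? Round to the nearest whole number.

chain 45/37 = 1.2162 → 2157/1.2162 = 1773.5 RPM
gear mesh 39/93 = 0.41935 → 1773.5/0.41935 = 4229.2 RPM
gear mesh 47/52 = 0.90385 → 4229.2/0.90385 = 4679.1 RPM
chain 41/47 = 0.87234 → 4679.1/0.87234 = 5363.9 RPM
belt 20/16 = 1.25 → 5363.9/1.25 = 4291.1 RPM

4291 RPM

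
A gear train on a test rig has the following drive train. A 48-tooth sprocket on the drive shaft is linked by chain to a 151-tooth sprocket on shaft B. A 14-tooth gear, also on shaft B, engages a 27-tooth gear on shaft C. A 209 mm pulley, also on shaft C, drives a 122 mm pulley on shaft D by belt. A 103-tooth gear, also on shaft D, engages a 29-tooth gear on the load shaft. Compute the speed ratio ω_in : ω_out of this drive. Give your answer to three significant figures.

Each stage contributes driven/driver: chain 151/48 = 3.1458, gear mesh 27/14 = 1.9286, belt 122/209 = 0.58373, gear mesh 29/103 = 0.28155.
Overall: 3.1458 × 1.9286 × 0.58373 × 0.28155 = 0.99712.

0.997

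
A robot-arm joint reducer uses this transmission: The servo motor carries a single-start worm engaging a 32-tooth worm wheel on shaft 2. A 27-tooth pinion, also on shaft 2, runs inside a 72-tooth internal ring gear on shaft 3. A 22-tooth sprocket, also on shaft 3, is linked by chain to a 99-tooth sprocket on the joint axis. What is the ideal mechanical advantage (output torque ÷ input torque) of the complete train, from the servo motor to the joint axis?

Each stage contributes driven/driver: worm 32/1 = 32, internal gear 72/27 = 2.6667, chain 99/22 = 4.5.
Overall: 32 × 2.6667 × 4.5 = 384.

384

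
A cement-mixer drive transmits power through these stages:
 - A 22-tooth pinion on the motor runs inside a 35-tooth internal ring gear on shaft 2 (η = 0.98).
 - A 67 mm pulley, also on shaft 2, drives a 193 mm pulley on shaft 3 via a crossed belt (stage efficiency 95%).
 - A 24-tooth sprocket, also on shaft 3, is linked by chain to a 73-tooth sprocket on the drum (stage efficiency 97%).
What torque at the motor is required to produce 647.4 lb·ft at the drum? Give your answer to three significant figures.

51.4 lb·ft

Overall ratio R = 1.5909 × 2.8806 × 3.0417 = 13.939; overall efficiency η = 0.98 × 0.95 × 0.97 = 0.9031.
Input torque = output torque / (R × η) = 647.4 / (13.939 × 0.9031) = 51.429 lb·ft.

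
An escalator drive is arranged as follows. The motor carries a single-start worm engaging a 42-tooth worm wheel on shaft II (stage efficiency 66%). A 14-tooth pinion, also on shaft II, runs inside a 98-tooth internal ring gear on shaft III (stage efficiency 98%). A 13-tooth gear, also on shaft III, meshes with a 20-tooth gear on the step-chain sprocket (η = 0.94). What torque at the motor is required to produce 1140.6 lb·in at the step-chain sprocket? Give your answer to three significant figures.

4.15 lb·in

Overall ratio R = 42 × 7 × 1.5385 = 452.31; overall efficiency η = 0.66 × 0.98 × 0.94 = 0.6080.
Input torque = output torque / (R × η) = 1140.6 / (452.31 × 0.6080) = 4.1476 lb·in.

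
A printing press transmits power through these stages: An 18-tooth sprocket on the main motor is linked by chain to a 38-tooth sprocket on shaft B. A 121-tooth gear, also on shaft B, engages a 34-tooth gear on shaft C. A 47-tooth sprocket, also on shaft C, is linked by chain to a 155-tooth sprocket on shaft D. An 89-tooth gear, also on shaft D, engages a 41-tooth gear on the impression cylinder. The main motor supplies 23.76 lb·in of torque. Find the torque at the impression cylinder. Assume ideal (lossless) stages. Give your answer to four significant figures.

Chain: ratio = 38/18 = 2.1111; torque at shaft B = 23.76 × 2.1111 = 50.16 lb·in.
Gear mesh: ratio = 34/121 = 0.28099; torque at shaft C = 50.16 × 0.28099 = 14.095 lb·in.
Chain: ratio = 155/47 = 3.2979; torque at shaft D = 14.095 × 3.2979 = 46.482 lb·in.
Gear mesh: ratio = 41/89 = 0.46067; torque at the impression cylinder = 46.482 × 0.46067 = 21.413 lb·in.

21.41 lb·in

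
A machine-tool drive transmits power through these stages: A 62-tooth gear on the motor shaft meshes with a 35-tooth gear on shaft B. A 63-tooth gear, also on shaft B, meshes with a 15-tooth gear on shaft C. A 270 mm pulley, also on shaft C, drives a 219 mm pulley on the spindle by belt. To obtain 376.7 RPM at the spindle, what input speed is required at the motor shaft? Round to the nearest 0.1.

Overall ratio R = 0.56452 × 0.2381 × 0.81111 = 0.10902.
Required input speed = output speed × R = 376.7 × 0.10902 = 41.068 RPM.

41.1 RPM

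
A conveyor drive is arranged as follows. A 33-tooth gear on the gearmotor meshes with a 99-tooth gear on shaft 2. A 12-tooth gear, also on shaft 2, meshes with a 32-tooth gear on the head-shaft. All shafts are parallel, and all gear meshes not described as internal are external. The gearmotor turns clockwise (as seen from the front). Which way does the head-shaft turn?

clockwise

the gearmotor → shaft 2: external mesh, 1 reversal → CCW.
shaft 2 → the head-shaft: external mesh, 1 reversal → CW.
2 reversals in total — an even number — so the head-shaft turns the same way as the gearmotor.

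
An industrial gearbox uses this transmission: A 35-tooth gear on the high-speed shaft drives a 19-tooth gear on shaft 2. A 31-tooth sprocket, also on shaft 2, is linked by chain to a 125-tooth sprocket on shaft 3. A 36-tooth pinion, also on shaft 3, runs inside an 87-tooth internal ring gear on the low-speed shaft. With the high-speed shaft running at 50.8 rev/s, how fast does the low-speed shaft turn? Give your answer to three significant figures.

Gear mesh: ratio = 19/35 = 0.54286, so shaft 2 turns at 50.8 / 0.54286 = 93.579 rev/s.
Chain: ratio = 125/31 = 4.0323, so shaft 3 turns at 93.579 / 4.0323 = 23.208 rev/s.
Internal gear: ratio = 87/36 = 2.4167, so the low-speed shaft turns at 23.208 / 2.4167 = 9.6031 rev/s.

9.60 rev/s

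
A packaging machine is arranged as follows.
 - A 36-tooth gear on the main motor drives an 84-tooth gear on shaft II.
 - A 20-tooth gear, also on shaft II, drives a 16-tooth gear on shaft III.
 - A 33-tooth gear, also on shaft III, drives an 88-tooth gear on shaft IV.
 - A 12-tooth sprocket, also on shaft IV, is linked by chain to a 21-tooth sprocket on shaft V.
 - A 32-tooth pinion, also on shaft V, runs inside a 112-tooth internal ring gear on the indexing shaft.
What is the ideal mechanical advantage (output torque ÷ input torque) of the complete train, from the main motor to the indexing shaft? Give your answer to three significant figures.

30.5

Each stage contributes driven/driver: gear mesh 84/36 = 2.3333, gear mesh 16/20 = 0.8, gear mesh 88/33 = 2.6667, chain 21/12 = 1.75, internal gear 112/32 = 3.5.
Overall: 2.3333 × 0.8 × 2.6667 × 1.75 × 3.5 = 30.489.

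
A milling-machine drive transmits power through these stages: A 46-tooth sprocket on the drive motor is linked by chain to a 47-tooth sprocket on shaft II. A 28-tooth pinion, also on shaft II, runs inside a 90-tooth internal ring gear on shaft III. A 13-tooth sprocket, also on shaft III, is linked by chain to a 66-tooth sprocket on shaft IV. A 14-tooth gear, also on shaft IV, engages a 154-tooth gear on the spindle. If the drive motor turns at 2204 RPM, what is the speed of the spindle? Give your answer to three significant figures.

the drive motor → shaft II (chain, 47/46): 2204 ÷ 1.0217 = 2157.1 RPM
shaft II → shaft III (internal gear, 90/28): 2157.1 ÷ 3.2143 = 671.1 RPM
shaft III → shaft IV (chain, 66/13): 671.1 ÷ 5.0769 = 132.19 RPM
shaft IV → the spindle (gear mesh, 154/14): 132.19 ÷ 11 = 12.017 RPM

12.0 RPM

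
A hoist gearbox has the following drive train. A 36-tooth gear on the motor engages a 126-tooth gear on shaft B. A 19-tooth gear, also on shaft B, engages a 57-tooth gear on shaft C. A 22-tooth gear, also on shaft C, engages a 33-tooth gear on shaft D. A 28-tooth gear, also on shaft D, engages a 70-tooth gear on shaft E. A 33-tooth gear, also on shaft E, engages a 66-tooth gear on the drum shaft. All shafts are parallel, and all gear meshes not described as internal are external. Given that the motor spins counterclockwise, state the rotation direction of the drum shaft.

the motor → shaft B: external mesh, 1 reversal → CW.
shaft B → shaft C: external mesh, 1 reversal → CCW.
shaft C → shaft D: external mesh, 1 reversal → CW.
shaft D → shaft E: external mesh, 1 reversal → CCW.
shaft E → the drum shaft: external mesh, 1 reversal → CW.
5 reversals in total — an odd number — so the drum shaft turns opposite to the motor.

clockwise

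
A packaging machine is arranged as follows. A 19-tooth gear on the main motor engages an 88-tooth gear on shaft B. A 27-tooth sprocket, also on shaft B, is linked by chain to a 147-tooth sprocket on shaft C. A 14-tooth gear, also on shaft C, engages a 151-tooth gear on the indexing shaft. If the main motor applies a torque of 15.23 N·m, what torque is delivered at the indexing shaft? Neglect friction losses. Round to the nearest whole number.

Gear mesh: ratio = 88/19 = 4.6316; torque at shaft B = 15.23 × 4.6316 = 70.539 N·m.
Chain: ratio = 147/27 = 5.4444; torque at shaft C = 70.539 × 5.4444 = 384.05 N·m.
Gear mesh: ratio = 151/14 = 10.786; torque at the indexing shaft = 384.05 × 10.786 = 4142.2 N·m.

4142 N·m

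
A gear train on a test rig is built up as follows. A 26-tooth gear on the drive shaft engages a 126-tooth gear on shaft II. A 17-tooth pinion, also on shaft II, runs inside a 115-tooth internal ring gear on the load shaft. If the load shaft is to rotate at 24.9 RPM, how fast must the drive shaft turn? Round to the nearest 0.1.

816.3 RPM

Overall ratio R = 4.8462 × 6.7647 = 32.783.
Required input speed = output speed × R = 24.9 × 32.783 = 816.29 RPM.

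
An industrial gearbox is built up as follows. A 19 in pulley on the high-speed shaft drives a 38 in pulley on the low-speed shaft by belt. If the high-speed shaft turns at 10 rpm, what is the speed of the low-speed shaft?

5 rpm

Belt: ratio = 38/19 = 2, so the low-speed shaft turns at 10 / 2 = 5 rpm.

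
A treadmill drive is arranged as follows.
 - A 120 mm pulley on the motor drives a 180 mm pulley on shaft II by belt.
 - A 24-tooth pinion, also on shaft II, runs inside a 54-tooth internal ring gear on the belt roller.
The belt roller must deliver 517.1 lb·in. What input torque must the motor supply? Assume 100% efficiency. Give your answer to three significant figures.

Overall ratio R = 1.5 × 2.25 = 3.375.
Input torque = output torque / R = 517.1 / 3.375 = 153.21 lb·in.

153 lb·in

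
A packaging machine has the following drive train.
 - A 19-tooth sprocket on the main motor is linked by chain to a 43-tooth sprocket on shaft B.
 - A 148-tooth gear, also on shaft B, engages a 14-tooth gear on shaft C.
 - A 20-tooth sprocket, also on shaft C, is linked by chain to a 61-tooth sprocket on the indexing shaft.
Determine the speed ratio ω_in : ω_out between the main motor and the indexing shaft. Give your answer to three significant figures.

0.653

Each stage contributes driven/driver: chain 43/19 = 2.2632, gear mesh 14/148 = 0.094595, chain 61/20 = 3.05.
Overall: 2.2632 × 0.094595 × 3.05 = 0.65295.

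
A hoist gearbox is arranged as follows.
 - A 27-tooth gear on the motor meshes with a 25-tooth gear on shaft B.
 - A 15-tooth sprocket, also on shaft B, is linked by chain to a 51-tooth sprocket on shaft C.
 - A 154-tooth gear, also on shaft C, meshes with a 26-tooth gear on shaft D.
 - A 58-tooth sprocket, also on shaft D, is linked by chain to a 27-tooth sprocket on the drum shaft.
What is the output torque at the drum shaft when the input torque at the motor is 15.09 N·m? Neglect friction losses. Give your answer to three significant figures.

After the gear mesh (25/27): 15.09 × 0.92593 = 13.972 N·m
After the chain (51/15): 13.972 × 3.4 = 47.506 N·m
After the gear mesh (26/154): 47.506 × 0.16883 = 8.0204 N·m
After the chain (27/58): 8.0204 × 0.46552 = 3.7336 N·m

3.73 N·m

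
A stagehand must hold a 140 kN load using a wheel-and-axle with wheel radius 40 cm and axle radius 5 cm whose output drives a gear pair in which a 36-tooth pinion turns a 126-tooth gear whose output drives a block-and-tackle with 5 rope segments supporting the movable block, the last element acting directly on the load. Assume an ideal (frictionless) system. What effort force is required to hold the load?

1 kN

Wheel-and-axle MA = R/r = 40/5 = 8.
Gear pair MA = 126/36 = 3.5.
Block-and-tackle MA = number of supporting rope parts = 5.
Combined ideal MA = 8 × 3.5 × 5 = 140.
Effort = load / MA = 140 / 140 = 1 kN.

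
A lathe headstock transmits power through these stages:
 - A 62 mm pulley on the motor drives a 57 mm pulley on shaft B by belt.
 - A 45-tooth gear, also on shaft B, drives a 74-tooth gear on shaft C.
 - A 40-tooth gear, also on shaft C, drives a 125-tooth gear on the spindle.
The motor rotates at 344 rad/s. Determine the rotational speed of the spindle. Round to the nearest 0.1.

72.8 rad/s

the motor → shaft B (belt, 57/62): 344 ÷ 0.91935 = 374.18 rad/s
shaft B → shaft C (gear mesh, 74/45): 374.18 ÷ 1.6444 = 227.54 rad/s
shaft C → the spindle (gear mesh, 125/40): 227.54 ÷ 3.125 = 72.813 rad/s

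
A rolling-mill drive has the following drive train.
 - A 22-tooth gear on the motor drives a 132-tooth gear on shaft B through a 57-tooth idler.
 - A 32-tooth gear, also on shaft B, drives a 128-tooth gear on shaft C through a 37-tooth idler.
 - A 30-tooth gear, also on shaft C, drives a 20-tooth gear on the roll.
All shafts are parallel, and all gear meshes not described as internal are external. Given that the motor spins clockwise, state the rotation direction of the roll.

the motor → shaft B: driver → idler → driven is 2 external meshes, 2 reversals → CW.
shaft B → shaft C: driver → idler → driven is 2 external meshes, 2 reversals → CW.
shaft C → the roll: external mesh, 1 reversal → CCW.
5 reversals in total — an odd number — so the roll turns opposite to the motor.

counterclockwise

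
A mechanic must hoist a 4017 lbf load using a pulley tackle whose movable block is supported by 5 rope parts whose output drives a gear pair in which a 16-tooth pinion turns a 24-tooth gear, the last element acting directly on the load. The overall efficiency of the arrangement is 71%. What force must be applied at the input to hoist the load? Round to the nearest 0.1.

754.4 lbf

Block-and-tackle MA = number of supporting rope parts = 5.
Gear pair MA = 24/16 = 1.5.
Combined ideal MA = 5 × 1.5 = 7.5.
Actual MA = 7.5 × 0.71 = 5.325.
Effort = load / actual MA = 4017 / 5.325 = 754.37 lbf.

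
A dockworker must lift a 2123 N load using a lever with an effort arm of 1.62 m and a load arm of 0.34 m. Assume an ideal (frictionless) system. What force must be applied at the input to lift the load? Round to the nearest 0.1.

445.6 N

Lever MA = effort arm / load arm = 1.62/0.34 = 4.7647.
Effort = load / MA = 2123 / 4.7647 = 445.57 N.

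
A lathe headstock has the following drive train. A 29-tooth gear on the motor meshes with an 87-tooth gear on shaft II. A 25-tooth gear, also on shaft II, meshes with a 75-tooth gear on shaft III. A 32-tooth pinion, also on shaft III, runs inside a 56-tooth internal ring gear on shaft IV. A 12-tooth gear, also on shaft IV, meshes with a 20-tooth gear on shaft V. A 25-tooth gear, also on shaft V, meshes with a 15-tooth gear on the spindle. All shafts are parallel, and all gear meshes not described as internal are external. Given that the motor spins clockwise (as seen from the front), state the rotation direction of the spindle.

clockwise

the motor → shaft II: external mesh, 1 reversal → CCW.
shaft II → shaft III: external mesh, 1 reversal → CW.
shaft III → shaft IV: internal mesh, same direction → CW.
shaft IV → shaft V: external mesh, 1 reversal → CCW.
shaft V → the spindle: external mesh, 1 reversal → CW.
4 reversals in total — an even number — so the spindle turns the same way as the motor.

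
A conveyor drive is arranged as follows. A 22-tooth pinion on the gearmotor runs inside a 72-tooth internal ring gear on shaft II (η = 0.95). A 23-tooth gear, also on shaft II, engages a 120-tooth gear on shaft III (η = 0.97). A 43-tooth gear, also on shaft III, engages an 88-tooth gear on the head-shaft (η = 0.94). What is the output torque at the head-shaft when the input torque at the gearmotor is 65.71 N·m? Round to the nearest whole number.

Internal gear: ratio = 72/22 = 3.2727; torque at shaft II = 65.71 × 3.2727 × 0.95 = 204.3 N·m.
Gear mesh: ratio = 120/23 = 5.2174; torque at shaft III = 204.3 × 5.2174 × 0.97 = 1033.9 N·m.
Gear mesh: ratio = 88/43 = 2.0465; torque at the head-shaft = 1033.9 × 2.0465 × 0.94 = 1989 N·m.

1989 N·m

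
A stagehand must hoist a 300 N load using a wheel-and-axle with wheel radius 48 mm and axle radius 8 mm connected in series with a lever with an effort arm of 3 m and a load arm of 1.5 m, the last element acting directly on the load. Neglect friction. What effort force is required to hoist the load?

Wheel-and-axle MA = R/r = 48/8 = 6.
Lever MA = effort arm / load arm = 3/1.5 = 2.
Combined ideal MA = 6 × 2 = 12.
Effort = load / MA = 300 / 12 = 25 N.

25 N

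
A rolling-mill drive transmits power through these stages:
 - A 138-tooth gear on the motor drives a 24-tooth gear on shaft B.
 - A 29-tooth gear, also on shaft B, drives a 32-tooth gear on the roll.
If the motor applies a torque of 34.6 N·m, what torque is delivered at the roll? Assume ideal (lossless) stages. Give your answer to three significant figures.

After the gear mesh (24/138): 34.6 × 0.17391 = 6.0174 N·m
After the gear mesh (32/29): 6.0174 × 1.1034 = 6.6399 N·m

6.64 N·m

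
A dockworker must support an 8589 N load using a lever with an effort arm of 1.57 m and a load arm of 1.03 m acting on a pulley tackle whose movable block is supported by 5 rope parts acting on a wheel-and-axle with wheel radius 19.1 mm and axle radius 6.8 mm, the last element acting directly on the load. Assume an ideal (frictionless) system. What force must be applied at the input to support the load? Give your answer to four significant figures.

Lever MA = effort arm / load arm = 1.57/1.03 = 1.5243.
Block-and-tackle MA = number of supporting rope parts = 5.
Wheel-and-axle MA = R/r = 19.1/6.8 = 2.8088.
Combined ideal MA = 1.5243 × 5 × 2.8088 = 21.407.
Effort = load / MA = 8589 / 21.407 = 401.22 N.

401.2 N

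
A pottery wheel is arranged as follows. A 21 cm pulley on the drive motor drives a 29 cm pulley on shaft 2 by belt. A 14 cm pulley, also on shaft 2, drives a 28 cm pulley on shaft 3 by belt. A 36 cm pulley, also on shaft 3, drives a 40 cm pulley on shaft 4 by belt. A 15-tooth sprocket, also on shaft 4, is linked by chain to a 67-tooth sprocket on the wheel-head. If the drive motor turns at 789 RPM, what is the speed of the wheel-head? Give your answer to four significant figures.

belt 29/21 = 1.381 → 789/1.381 = 571.34 RPM
belt 28/14 = 2 → 571.34/2 = 285.67 RPM
belt 40/36 = 1.1111 → 285.67/1.1111 = 257.11 RPM
chain 67/15 = 4.4667 → 257.11/4.4667 = 57.561 RPM

57.56 RPM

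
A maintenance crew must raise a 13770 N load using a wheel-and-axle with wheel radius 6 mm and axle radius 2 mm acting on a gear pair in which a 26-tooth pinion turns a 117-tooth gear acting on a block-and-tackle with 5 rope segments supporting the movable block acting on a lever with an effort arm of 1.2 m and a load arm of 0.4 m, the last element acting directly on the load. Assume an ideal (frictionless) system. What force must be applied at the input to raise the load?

Wheel-and-axle MA = R/r = 6/2 = 3.
Gear pair MA = 117/26 = 4.5.
Block-and-tackle MA = number of supporting rope parts = 5.
Lever MA = effort arm / load arm = 1.2/0.4 = 3.
Combined ideal MA = 3 × 4.5 × 5 × 3 = 202.5.
Effort = load / MA = 13770 / 202.5 = 68 N.

68 N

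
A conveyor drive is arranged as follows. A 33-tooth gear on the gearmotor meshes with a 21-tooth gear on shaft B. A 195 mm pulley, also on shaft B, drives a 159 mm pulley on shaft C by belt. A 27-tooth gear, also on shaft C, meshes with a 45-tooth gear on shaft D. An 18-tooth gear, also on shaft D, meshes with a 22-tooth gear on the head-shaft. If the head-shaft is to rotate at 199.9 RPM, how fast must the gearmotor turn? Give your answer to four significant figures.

Overall ratio R = 0.63636 × 0.81538 × 1.6667 × 1.2222 = 1.057.
Required input speed = output speed × R = 199.9 × 1.057 = 211.29 RPM.

211.3 RPM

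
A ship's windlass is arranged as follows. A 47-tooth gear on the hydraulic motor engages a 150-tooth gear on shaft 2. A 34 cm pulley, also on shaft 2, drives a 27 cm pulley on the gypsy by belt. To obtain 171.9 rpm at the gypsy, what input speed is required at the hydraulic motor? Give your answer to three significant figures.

Overall ratio R = 3.1915 × 0.79412 = 2.5344.
Required input speed = output speed × R = 171.9 × 2.5344 = 435.67 rpm.

436 rpm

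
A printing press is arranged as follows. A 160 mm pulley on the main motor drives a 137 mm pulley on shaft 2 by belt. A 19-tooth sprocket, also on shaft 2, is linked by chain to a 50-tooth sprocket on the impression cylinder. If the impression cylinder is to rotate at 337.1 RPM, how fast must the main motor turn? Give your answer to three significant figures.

Overall ratio R = 0.85625 × 2.6316 = 2.2533.
Required input speed = output speed × R = 337.1 × 2.2533 = 759.58 RPM.

760 RPM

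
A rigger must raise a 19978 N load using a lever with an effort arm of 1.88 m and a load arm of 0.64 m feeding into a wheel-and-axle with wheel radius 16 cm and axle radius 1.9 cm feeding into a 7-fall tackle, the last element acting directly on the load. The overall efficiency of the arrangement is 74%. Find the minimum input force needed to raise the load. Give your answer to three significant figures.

156 N

Lever MA = effort arm / load arm = 1.88/0.64 = 2.9375.
Wheel-and-axle MA = R/r = 16/1.9 = 8.4211.
Block-and-tackle MA = number of supporting rope parts = 7.
Combined ideal MA = 2.9375 × 8.4211 × 7 = 173.16.
Actual MA = 173.16 × 0.74 = 128.14.
Effort = load / actual MA = 19978 / 128.14 = 155.91 N.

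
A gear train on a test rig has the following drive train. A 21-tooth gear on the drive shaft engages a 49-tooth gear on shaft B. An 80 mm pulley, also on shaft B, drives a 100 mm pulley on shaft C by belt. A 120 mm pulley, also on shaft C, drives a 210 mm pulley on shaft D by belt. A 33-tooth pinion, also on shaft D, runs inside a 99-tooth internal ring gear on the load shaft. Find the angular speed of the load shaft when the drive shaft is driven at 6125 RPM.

400 RPM

gear mesh 49/21 = 2.3333 → 6125/2.3333 = 2625 RPM
belt 100/80 = 1.25 → 2625/1.25 = 2100 RPM
belt 210/120 = 1.75 → 2100/1.75 = 1200 RPM
internal gear 99/33 = 3 → 1200/3 = 400 RPM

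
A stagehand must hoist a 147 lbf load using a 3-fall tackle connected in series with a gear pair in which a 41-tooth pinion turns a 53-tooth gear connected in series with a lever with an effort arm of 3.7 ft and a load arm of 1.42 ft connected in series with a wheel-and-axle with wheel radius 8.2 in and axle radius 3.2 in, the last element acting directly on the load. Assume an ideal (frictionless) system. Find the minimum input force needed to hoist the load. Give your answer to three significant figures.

5.68 lbf

Block-and-tackle MA = number of supporting rope parts = 3.
Gear pair MA = 53/41 = 1.2927.
Lever MA = effort arm / load arm = 3.7/1.42 = 2.6056.
Wheel-and-axle MA = R/r = 8.2/3.2 = 2.5625.
Combined ideal MA = 3 × 1.2927 × 2.6056 × 2.5625 = 25.893.
Effort = load / MA = 147 / 25.893 = 5.6771 lbf.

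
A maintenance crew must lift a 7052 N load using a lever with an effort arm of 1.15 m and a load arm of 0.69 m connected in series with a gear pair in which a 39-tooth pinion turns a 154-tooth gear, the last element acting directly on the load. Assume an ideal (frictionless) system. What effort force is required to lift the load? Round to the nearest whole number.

Lever MA = effort arm / load arm = 1.15/0.69 = 1.6667.
Gear pair MA = 154/39 = 3.9487.
Combined ideal MA = 1.6667 × 3.9487 = 6.5812.
Effort = load / MA = 7052 / 6.5812 = 1071.5 N.

1072 N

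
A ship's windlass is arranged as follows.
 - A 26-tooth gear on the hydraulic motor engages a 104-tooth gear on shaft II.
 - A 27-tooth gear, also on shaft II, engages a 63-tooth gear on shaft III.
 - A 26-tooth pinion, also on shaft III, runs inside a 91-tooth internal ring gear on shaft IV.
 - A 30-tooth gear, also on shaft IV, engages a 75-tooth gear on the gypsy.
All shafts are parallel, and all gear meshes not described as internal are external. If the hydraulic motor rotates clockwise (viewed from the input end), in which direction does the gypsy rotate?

the hydraulic motor → shaft II: external mesh, 1 reversal → CCW.
shaft II → shaft III: external mesh, 1 reversal → CW.
shaft III → shaft IV: internal mesh, same direction → CW.
shaft IV → the gypsy: external mesh, 1 reversal → CCW.
3 reversals in total — an odd number — so the gypsy turns opposite to the hydraulic motor.

anticlockwise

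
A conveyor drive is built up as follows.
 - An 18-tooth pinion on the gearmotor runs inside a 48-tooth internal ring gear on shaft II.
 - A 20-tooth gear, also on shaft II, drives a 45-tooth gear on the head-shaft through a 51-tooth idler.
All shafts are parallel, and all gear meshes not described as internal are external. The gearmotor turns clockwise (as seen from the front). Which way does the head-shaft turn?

the gearmotor → shaft II: internal mesh, same direction → CW.
shaft II → the head-shaft: driver → idler → driven is 2 external meshes, 2 reversals → CW.
2 reversals in total — an even number — so the head-shaft turns the same way as the gearmotor.

clockwise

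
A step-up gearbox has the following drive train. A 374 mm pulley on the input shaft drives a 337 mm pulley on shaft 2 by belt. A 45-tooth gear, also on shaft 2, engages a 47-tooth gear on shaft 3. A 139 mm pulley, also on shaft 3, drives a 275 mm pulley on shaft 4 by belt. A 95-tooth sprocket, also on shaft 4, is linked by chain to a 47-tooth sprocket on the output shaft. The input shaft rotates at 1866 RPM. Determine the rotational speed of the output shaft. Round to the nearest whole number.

2026 RPM

Belt: ratio = 337/374 = 0.90107, so shaft 2 turns at 1866 / 0.90107 = 2070.9 RPM.
Gear mesh: ratio = 47/45 = 1.0444, so shaft 3 turns at 2070.9 / 1.0444 = 1982.8 RPM.
Belt: ratio = 275/139 = 1.9784, so shaft 4 turns at 1982.8 / 1.9784 = 1002.2 RPM.
Chain: ratio = 47/95 = 0.49474, so the output shaft turns at 1002.2 / 0.49474 = 2025.7 RPM.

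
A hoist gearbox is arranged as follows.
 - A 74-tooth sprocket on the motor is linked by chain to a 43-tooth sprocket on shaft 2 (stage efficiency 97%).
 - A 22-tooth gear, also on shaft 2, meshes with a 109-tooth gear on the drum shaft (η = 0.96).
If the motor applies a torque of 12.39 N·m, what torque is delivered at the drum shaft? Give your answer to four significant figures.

chain 43/74 = 0.58108 → τ = 12.39·0.58108·0.97 = 6.9836 N·m
gear mesh 109/22 = 4.9545 → τ = 6.9836·4.9545·0.96 = 33.217 N·m

33.22 N·m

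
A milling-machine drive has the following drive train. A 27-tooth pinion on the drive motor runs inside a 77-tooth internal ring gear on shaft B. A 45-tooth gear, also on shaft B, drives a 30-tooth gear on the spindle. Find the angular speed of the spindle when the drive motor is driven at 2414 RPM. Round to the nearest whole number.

internal gear 77/27 = 2.8519 → 2414/2.8519 = 846.47 RPM
gear mesh 30/45 = 0.66667 → 846.47/0.66667 = 1269.7 RPM

1270 RPM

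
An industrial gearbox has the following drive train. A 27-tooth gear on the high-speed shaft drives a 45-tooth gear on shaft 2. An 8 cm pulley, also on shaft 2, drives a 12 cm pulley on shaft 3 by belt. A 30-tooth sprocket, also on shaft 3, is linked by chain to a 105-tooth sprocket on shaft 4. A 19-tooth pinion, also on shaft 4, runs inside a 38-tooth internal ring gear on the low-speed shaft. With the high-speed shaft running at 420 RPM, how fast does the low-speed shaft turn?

24 RPM

the high-speed shaft → shaft 2 (gear mesh, 45/27): 420 ÷ 1.6667 = 252 RPM
shaft 2 → shaft 3 (belt, 12/8): 252 ÷ 1.5 = 168 RPM
shaft 3 → shaft 4 (chain, 105/30): 168 ÷ 3.5 = 48 RPM
shaft 4 → the low-speed shaft (internal gear, 38/19): 48 ÷ 2 = 24 RPM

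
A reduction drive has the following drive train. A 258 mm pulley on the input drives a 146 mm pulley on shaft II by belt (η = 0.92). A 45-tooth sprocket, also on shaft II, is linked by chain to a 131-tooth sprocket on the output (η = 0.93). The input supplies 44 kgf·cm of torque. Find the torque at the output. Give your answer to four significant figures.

62.02 kgf·cm

Belt: ratio = 146/258 = 0.56589; torque at shaft II = 44 × 0.56589 × 0.92 = 22.907 kgf·cm.
Chain: ratio = 131/45 = 2.9111; torque at the output = 22.907 × 2.9111 × 0.93 = 62.018 kgf·cm.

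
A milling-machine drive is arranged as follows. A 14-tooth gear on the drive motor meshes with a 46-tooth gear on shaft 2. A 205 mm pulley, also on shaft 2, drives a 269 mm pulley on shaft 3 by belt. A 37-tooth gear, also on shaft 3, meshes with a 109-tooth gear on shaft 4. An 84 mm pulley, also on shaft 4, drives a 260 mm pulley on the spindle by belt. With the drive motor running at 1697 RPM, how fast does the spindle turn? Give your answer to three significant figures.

gear mesh 46/14 = 3.2857 → 1697/3.2857 = 516.48 RPM
belt 269/205 = 1.3122 → 516.48/1.3122 = 393.6 RPM
gear mesh 109/37 = 2.9459 → 393.6/2.9459 = 133.61 RPM
belt 260/84 = 3.0952 → 133.61/3.0952 = 43.165 RPM

43.2 RPM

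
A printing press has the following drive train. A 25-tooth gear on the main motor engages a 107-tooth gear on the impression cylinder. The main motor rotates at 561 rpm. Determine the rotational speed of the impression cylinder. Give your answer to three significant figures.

131 rpm

gear mesh 107/25 = 4.28 → 561/4.28 = 131.07 rpm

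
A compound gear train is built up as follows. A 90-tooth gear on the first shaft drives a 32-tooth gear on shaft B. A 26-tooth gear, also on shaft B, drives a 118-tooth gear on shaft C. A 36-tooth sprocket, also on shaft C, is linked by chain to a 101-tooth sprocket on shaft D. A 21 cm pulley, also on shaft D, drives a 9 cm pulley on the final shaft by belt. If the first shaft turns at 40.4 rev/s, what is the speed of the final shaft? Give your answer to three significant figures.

20.8 rev/s

Gear mesh: ratio = 32/90 = 0.35556, so shaft B turns at 40.4 / 0.35556 = 113.62 rev/s.
Gear mesh: ratio = 118/26 = 4.5385, so shaft C turns at 113.62 / 4.5385 = 25.036 rev/s.
Chain: ratio = 101/36 = 2.8056, so shaft D turns at 25.036 / 2.8056 = 8.9237 rev/s.
Belt: ratio = 9/21 = 0.42857, so the final shaft turns at 8.9237 / 0.42857 = 20.822 rev/s.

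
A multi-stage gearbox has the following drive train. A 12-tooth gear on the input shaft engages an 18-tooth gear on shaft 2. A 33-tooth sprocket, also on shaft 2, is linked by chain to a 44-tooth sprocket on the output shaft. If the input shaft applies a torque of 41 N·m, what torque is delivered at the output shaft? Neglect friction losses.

82 N·m

After the gear mesh (18/12): 41 × 1.5 = 61.5 N·m
After the chain (44/33): 61.5 × 1.3333 = 82 N·m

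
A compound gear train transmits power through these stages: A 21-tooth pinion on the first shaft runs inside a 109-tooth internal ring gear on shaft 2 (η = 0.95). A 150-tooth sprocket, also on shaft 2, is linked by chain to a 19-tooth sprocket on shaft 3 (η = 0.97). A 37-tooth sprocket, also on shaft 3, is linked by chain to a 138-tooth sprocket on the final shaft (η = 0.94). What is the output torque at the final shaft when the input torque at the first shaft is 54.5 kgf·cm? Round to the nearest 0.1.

After the internal gear (109/21): 54.5 × 5.1905 × 0.95 = 268.74 kgf·cm
After the chain (19/150): 268.74 × 0.12667 × 0.97 = 33.019 kgf·cm
After the chain (138/37): 33.019 × 3.7297 × 0.94 = 115.76 kgf·cm

115.8 kgf·cm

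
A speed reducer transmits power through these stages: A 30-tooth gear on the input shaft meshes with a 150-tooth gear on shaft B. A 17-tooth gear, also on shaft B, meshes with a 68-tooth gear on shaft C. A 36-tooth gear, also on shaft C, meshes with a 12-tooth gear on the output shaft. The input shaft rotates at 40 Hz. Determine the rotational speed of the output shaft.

Gear mesh: ratio = 150/30 = 5, so shaft B turns at 40 / 5 = 8 Hz.
Gear mesh: ratio = 68/17 = 4, so shaft C turns at 8 / 4 = 2 Hz.
Gear mesh: ratio = 12/36 = 0.33333, so the output shaft turns at 2 / 0.33333 = 6 Hz.

6 Hz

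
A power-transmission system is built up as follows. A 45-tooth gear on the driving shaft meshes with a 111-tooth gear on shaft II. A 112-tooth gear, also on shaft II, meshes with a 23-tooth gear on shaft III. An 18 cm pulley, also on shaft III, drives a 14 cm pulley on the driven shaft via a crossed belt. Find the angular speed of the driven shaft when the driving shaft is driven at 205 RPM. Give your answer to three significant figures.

520 RPM

the driving shaft → shaft II (gear mesh, 111/45): 205 ÷ 2.4667 = 83.108 RPM
shaft II → shaft III (gear mesh, 23/112): 83.108 ÷ 0.20536 = 404.7 RPM
shaft III → the driven shaft (belt, 14/18): 404.7 ÷ 0.77778 = 520.33 RPM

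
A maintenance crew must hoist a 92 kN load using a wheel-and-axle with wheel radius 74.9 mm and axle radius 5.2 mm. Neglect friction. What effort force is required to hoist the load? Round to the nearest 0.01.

Wheel-and-axle MA = R/r = 74.9/5.2 = 14.404.
Effort = load / MA = 92 / 14.404 = 6.3872 kN.

6.39 kN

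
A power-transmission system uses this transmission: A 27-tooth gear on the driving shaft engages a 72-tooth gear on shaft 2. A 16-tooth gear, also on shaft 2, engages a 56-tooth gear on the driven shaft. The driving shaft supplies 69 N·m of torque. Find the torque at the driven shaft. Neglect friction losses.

644 N·m

gear mesh 72/27 = 2.6667 → τ = 69·2.6667 = 184 N·m
gear mesh 56/16 = 3.5 → τ = 184·3.5 = 644 N·m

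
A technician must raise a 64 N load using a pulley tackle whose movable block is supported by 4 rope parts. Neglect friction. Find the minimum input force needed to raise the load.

Block-and-tackle MA = number of supporting rope parts = 4.
Effort = load / MA = 64 / 4 = 16 N.

16 N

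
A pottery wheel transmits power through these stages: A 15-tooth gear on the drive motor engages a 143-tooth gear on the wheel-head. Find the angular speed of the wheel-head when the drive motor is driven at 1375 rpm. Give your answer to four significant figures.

144.2 rpm

the drive motor → the wheel-head (gear mesh, 143/15): 1375 ÷ 9.5333 = 144.23 rpm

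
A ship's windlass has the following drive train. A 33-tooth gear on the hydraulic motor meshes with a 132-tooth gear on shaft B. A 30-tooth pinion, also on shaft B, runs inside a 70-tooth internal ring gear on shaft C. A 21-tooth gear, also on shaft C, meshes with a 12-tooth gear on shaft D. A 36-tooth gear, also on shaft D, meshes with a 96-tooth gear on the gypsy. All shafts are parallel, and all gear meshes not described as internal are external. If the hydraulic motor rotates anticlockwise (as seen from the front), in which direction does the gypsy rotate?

clockwise

the hydraulic motor → shaft B: external mesh, 1 reversal → CW.
shaft B → shaft C: internal mesh, same direction → CW.
shaft C → shaft D: external mesh, 1 reversal → CCW.
shaft D → the gypsy: external mesh, 1 reversal → CW.
3 reversals in total — an odd number — so the gypsy turns opposite to the hydraulic motor.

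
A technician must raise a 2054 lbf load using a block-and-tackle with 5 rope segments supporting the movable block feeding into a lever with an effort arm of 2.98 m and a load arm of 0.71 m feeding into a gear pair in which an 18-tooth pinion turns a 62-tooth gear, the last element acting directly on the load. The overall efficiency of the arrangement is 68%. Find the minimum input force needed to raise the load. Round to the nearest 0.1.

41.8 lbf

Block-and-tackle MA = number of supporting rope parts = 5.
Lever MA = effort arm / load arm = 2.98/0.71 = 4.1972.
Gear pair MA = 62/18 = 3.4444.
Combined ideal MA = 5 × 4.1972 × 3.4444 = 72.285.
Actual MA = 72.285 × 0.68 = 49.154.
Effort = load / actual MA = 2054 / 49.154 = 41.787 lbf.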